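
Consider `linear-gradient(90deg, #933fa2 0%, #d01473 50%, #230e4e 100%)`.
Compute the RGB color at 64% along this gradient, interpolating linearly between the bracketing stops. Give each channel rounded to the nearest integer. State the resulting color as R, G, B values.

64% lies between the 50% and 100% stops, so the local fraction is t = (64 − 50)/(100 − 50) = 14/50 ≈ 0.28.
#d01473 → (208, 20, 115); #230e4e → (35, 14, 78).
R = 208 + 0.28 × (35 − 208) = 159.56 → 160
G = 20 + 0.28 × (14 − 20) = 18.32 → 18
B = 115 + 0.28 × (78 − 115) = 104.64 → 105

(160, 18, 105)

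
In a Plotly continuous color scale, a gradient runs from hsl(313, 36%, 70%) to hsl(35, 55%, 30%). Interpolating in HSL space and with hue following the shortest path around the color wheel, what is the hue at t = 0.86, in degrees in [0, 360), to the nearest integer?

24

Hue: 35 − 313 = -278°, but |-278| > 180 so the shorter arc goes the other way: Δh = -278 + 360 = 82°.
H = 313 + 0.86 × (82) = 383.52 → 384 → 384 mod 360 = 24°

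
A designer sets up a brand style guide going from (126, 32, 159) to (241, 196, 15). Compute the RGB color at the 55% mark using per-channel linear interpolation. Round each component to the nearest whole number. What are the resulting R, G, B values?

(189, 122, 80)

55% corresponds to t = 0.55.
R = 126 + 0.55 × (241 − 126) = 126 + 0.55 × 115 = 189.25 → 189
G = 32 + 0.55 × (196 − 32) = 32 + 0.55 × 164 = 122.2 → 122
B = 159 + 0.55 × (15 − 159) = 159 + 0.55 × -144 = 79.8 → 80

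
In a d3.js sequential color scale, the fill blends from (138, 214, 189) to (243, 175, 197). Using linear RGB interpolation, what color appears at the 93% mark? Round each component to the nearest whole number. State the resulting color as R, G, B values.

(236, 178, 196)

93% corresponds to t = 0.93.
R = 138 + 0.93 × (243 − 138) = 138 + 0.93 × 105 = 235.65 → 236
G = 214 + 0.93 × (175 − 214) = 214 + 0.93 × -39 = 177.73 → 178
B = 189 + 0.93 × (197 − 189) = 189 + 0.93 × 8 = 196.44 → 196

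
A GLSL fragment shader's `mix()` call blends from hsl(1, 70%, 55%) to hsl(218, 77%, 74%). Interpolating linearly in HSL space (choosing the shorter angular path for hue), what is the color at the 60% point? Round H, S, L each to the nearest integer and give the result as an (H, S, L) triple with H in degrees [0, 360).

Hue: 218 − 1 = 217°, but |217| > 180 so the shorter arc goes the other way: Δh = 217 − 360 = -143°.
H = 1 + 0.6 × (-143) = -84.8 → -85 → -85 mod 360 = 275°
S = 70 + 0.6 × (77 − 70) = 74.2 → 74%
L = 55 + 0.6 × (74 − 55) = 66.4 → 66%

(275, 74, 66)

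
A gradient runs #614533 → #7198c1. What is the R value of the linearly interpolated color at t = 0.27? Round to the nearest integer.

101

R₁ = 97 (from #614533), R₂ = 113 (from #7198c1).
R = 97 + 0.27 × (113 − 97) = 101.32 → 101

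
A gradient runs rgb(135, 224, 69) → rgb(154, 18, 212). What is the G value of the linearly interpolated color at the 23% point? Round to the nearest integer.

G = 224 + 0.23 × (18 − 224) = 176.62 → 177

177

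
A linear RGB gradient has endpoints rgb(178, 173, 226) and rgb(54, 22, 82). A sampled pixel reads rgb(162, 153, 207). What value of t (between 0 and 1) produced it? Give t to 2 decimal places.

Invert the lerp on the G channel (largest span, 151): t = (153 − 173) / (22 − 173) = -20/-151 = 0.13245.
Check on R: (162 − 178)/(54 − 178) = 0.129 ✓

0.13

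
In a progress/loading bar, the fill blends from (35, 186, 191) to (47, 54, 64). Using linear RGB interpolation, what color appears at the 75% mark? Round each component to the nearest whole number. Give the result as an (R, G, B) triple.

(44, 87, 96)

75% corresponds to t = 0.75.
R = 35 + 0.75 × (47 − 35) = 35 + 0.75 × 12 = 44 → 44
G = 186 + 0.75 × (54 − 186) = 186 + 0.75 × -132 = 87 → 87
B = 191 + 0.75 × (64 − 191) = 191 + 0.75 × -127 = 95.75 → 96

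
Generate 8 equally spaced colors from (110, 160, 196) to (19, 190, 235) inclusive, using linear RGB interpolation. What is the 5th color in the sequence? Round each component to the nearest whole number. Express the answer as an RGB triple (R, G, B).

(58, 177, 218)

With 8 swatches and endpoints inclusive, swatch 5 sits at t = (5 − 1)/(8 − 1) = 4/7 ≈ 0.5714.
R = 110 + 0.5714 × (19 − 110) = 58.003 → 58
G = 160 + 0.5714 × (190 − 160) = 177.142 → 177
B = 196 + 0.5714 × (235 − 196) = 218.285 → 218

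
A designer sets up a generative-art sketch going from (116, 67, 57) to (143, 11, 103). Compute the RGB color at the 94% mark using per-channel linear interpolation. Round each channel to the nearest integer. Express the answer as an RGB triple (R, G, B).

94% corresponds to t = 0.94.
R = 116 + 0.94 × (143 − 116) = 116 + 0.94 × 27 = 141.38 → 141
G = 67 + 0.94 × (11 − 67) = 67 + 0.94 × -56 = 14.36 → 14
B = 57 + 0.94 × (103 − 57) = 57 + 0.94 × 46 = 100.24 → 100

(141, 14, 100)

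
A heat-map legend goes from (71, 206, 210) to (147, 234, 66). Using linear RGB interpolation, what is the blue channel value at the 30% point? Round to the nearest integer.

167

B = 210 + 0.3 × (66 − 210) = 166.8 → 167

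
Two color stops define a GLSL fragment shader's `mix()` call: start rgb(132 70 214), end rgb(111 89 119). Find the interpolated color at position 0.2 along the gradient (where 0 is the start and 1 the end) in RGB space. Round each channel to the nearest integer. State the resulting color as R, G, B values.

R = 132 + 0.2 × (111 − 132) = 132 + 0.2 × -21 = 127.8 → 128
G = 70 + 0.2 × (89 − 70) = 70 + 0.2 × 19 = 73.8 → 74
B = 214 + 0.2 × (119 − 214) = 214 + 0.2 × -95 = 195 → 195

(128, 74, 195)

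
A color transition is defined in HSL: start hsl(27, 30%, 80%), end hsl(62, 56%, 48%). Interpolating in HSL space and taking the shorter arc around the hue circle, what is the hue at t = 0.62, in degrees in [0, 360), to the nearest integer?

49

Hue arc: Δh = 62 − 27 = 35° (|Δh| ≤ 180, already the shorter path).
H = 27 + 0.62 × (35) = 48.7 → 49°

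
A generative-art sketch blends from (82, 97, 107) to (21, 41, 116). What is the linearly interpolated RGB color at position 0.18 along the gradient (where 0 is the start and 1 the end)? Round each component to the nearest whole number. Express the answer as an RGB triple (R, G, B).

R = 82 + 0.18 × (21 − 82) = 82 + 0.18 × -61 = 71.02 → 71
G = 97 + 0.18 × (41 − 97) = 97 + 0.18 × -56 = 86.92 → 87
B = 107 + 0.18 × (116 − 107) = 107 + 0.18 × 9 = 108.62 → 109

(71, 87, 109)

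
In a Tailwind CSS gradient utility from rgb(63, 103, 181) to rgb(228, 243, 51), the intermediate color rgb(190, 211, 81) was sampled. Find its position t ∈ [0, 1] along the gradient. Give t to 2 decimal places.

Invert the lerp on the R channel (largest span, 165): t = (190 − 63) / (228 − 63) = 127/165 = 0.7697.
Check on G: (211 − 103)/(243 − 103) = 0.7714 ✓

0.77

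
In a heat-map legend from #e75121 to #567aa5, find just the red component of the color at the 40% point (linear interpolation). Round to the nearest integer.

173

R₁ = 231 (from #e75121), R₂ = 86 (from #567aa5).
R = 231 + 0.4 × (86 − 231) = 173 → 173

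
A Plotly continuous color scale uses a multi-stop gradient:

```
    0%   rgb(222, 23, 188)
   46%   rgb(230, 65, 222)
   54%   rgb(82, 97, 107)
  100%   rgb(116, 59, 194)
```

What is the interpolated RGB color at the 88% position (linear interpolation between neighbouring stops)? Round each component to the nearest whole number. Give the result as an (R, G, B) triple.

(107, 69, 171)

88% lies between the 54% and 100% stops, so the local fraction is t = (88 − 54)/(100 − 54) = 34/46 ≈ 0.7391.
R = 82 + 0.7391 × (116 − 82) = 107.129 → 107
G = 97 + 0.7391 × (59 − 97) = 68.914 → 69
B = 107 + 0.7391 × (194 − 107) = 171.302 → 171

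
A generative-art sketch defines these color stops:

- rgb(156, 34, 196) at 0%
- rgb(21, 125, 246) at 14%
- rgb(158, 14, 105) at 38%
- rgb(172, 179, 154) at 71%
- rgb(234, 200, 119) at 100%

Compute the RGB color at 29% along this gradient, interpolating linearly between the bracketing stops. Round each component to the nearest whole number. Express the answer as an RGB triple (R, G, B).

(107, 56, 158)

29% lies between the 14% and 38% stops, so the local fraction is t = (29 − 14)/(38 − 14) = 15/24 ≈ 0.625.
R = 21 + 0.625 × (158 − 21) = 106.625 → 107
G = 125 + 0.625 × (14 − 125) = 55.625 → 56
B = 246 + 0.625 × (105 − 246) = 157.875 → 158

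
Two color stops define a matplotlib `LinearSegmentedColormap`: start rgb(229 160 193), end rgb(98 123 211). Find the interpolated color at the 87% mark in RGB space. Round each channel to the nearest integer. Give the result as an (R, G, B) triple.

87% corresponds to t = 0.87.
R = 229 + 0.87 × (98 − 229) = 229 + 0.87 × -131 = 115.03 → 115
G = 160 + 0.87 × (123 − 160) = 160 + 0.87 × -37 = 127.81 → 128
B = 193 + 0.87 × (211 − 193) = 193 + 0.87 × 18 = 208.66 → 209

(115, 128, 209)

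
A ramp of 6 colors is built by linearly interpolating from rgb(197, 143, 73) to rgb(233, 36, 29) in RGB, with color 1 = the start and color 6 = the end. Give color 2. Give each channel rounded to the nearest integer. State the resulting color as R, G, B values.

With 6 swatches and endpoints inclusive, swatch 2 sits at t = (2 − 1)/(6 − 1) = 1/5 ≈ 0.2.
R = 197 + 0.2 × (233 − 197) = 204.2 → 204
G = 143 + 0.2 × (36 − 143) = 121.6 → 122
B = 73 + 0.2 × (29 − 73) = 64.2 → 64

(204, 122, 64)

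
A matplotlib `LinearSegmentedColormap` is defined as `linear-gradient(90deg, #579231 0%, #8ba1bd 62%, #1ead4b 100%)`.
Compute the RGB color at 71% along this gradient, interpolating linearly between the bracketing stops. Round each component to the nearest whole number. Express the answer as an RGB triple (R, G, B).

71% lies between the 62% and 100% stops, so the local fraction is t = (71 − 62)/(100 − 62) = 9/38 ≈ 0.2368.
#8ba1bd → (139, 161, 189); #1ead4b → (30, 173, 75).
R = 139 + 0.2368 × (30 − 139) = 113.189 → 113
G = 161 + 0.2368 × (173 − 161) = 163.842 → 164
B = 189 + 0.2368 × (75 − 189) = 162.005 → 162

(113, 164, 162)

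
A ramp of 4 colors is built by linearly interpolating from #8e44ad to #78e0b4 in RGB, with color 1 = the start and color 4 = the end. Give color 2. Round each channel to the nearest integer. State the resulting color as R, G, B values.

(135, 120, 175)

With 4 swatches and endpoints inclusive, swatch 2 sits at t = (2 − 1)/(4 − 1) = 1/3 ≈ 0.3333.
#8e44ad → (142, 68, 173); #78e0b4 → (120, 224, 180).
R = 142 + 0.3333 × (120 − 142) = 134.667 → 135
G = 68 + 0.3333 × (224 − 68) = 119.995 → 120
B = 173 + 0.3333 × (180 − 173) = 175.333 → 175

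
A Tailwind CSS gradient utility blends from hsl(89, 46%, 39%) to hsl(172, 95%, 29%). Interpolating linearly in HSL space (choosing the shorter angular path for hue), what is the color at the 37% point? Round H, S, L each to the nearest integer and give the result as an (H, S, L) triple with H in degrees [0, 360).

Hue arc: Δh = 172 − 89 = 83° (|Δh| ≤ 180, already the shorter path).
H = 89 + 0.37 × (83) = 119.71 → 120°
S = 46 + 0.37 × (95 − 46) = 64.13 → 64%
L = 39 + 0.37 × (29 − 39) = 35.3 → 35%

(120, 64, 35)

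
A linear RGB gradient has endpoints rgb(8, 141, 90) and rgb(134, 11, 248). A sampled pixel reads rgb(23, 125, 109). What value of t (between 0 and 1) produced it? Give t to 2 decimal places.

Invert the lerp on the B channel (largest span, 158): t = (109 − 90) / (248 − 90) = 19/158 = 0.12025.
Check on R: (23 − 8)/(134 − 8) = 0.119 ✓

0.12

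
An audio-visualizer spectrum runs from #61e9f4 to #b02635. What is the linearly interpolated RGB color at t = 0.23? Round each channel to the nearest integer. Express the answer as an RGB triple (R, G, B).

(115, 188, 200)

#61e9f4 → (97, 233, 244); #b02635 → (176, 38, 53).
R = 97 + 0.23 × (176 − 97) = 97 + 0.23 × 79 = 115.17 → 115
G = 233 + 0.23 × (38 − 233) = 233 + 0.23 × -195 = 188.15 → 188
B = 244 + 0.23 × (53 − 244) = 244 + 0.23 × -191 = 200.07 → 200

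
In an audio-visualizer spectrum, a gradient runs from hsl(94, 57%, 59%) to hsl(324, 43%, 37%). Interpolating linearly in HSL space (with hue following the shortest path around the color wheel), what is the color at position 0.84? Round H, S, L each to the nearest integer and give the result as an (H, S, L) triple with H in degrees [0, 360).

(345, 45, 41)

Hue: 324 − 94 = 230°, but |230| > 180 so the shorter arc goes the other way: Δh = 230 − 360 = -130°.
H = 94 + 0.84 × (-130) = -15.2 → -15 → -15 mod 360 = 345°
S = 57 + 0.84 × (43 − 57) = 45.24 → 45%
L = 59 + 0.84 × (37 − 59) = 40.52 → 41%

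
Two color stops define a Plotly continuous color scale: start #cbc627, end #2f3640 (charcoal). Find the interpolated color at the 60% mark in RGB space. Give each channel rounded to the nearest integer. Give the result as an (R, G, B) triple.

#cbc627 → (203, 198, 39); #2f3640 → (47, 54, 64).
60% corresponds to t = 0.6.
R = 203 + 0.6 × (47 − 203) = 203 + 0.6 × -156 = 109.4 → 109
G = 198 + 0.6 × (54 − 198) = 198 + 0.6 × -144 = 111.6 → 112
B = 39 + 0.6 × (64 − 39) = 39 + 0.6 × 25 = 54 → 54
So the blended color is (109, 112, 54), about #6d7036.

(109, 112, 54)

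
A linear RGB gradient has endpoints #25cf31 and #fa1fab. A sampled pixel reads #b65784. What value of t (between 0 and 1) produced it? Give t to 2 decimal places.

Invert the lerp on the R channel (largest span, 213): t = (182 − 37) / (250 − 37) = 145/213 = 0.68075.
Check on G: (87 − 207)/(31 − 207) = 0.6818 ✓

0.68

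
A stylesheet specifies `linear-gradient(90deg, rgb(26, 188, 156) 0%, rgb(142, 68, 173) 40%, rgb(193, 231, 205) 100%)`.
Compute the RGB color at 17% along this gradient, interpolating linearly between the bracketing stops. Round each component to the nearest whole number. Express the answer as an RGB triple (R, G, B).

(75, 137, 163)

17% lies between the 0% and 40% stops, so the local fraction is t = (17 − 0)/(40 − 0) = 17/40 ≈ 0.425.
R = 26 + 0.425 × (142 − 26) = 75.3 → 75
G = 188 + 0.425 × (68 − 188) = 137 → 137
B = 156 + 0.425 × (173 − 156) = 163.225 → 163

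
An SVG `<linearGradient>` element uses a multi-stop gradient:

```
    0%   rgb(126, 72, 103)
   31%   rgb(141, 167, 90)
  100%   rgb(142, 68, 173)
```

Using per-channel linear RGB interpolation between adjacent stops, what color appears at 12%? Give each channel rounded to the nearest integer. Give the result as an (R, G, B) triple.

(132, 109, 98)

12% lies between the 0% and 31% stops, so the local fraction is t = (12 − 0)/(31 − 0) = 12/31 ≈ 0.3871.
R = 126 + 0.3871 × (141 − 126) = 131.806 → 132
G = 72 + 0.3871 × (167 − 72) = 108.775 → 109
B = 103 + 0.3871 × (90 − 103) = 97.968 → 98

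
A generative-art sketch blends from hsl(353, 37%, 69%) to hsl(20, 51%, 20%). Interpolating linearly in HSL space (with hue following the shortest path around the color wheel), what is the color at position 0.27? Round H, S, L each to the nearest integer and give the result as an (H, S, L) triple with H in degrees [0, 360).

Hue: 20 − 353 = -333°, but |-333| > 180 so the shorter arc goes the other way: Δh = -333 + 360 = 27°.
H = 353 + 0.27 × (27) = 360.29 → 360 → 360 mod 360 = 0°
S = 37 + 0.27 × (51 − 37) = 40.78 → 41%
L = 69 + 0.27 × (20 − 69) = 55.77 → 56%

(0, 41, 56)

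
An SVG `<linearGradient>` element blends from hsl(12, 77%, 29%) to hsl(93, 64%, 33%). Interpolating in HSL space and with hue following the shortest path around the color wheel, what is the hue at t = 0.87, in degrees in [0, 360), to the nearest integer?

82

Hue arc: Δh = 93 − 12 = 81° (|Δh| ≤ 180, already the shorter path).
H = 12 + 0.87 × (81) = 82.47 → 82°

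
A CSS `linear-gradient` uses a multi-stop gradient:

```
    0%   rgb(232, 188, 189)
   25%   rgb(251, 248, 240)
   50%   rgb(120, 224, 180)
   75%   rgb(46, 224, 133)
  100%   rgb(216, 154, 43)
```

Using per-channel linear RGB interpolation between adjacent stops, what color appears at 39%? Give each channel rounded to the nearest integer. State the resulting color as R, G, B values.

39% lies between the 25% and 50% stops, so the local fraction is t = (39 − 25)/(50 − 25) = 14/25 ≈ 0.56.
R = 251 + 0.56 × (120 − 251) = 177.64 → 178
G = 248 + 0.56 × (224 − 248) = 234.56 → 235
B = 240 + 0.56 × (180 − 240) = 206.4 → 206

(178, 235, 206)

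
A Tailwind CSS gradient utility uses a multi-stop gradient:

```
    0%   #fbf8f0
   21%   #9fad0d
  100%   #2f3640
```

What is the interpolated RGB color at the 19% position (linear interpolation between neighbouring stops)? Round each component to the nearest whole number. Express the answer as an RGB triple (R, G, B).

19% lies between the 0% and 21% stops, so the local fraction is t = (19 − 0)/(21 − 0) = 19/21 ≈ 0.9048.
#fbf8f0 → (251, 248, 240); #9fad0d → (159, 173, 13).
R = 251 + 0.9048 × (159 − 251) = 167.758 → 168
G = 248 + 0.9048 × (173 − 248) = 180.14 → 180
B = 240 + 0.9048 × (13 − 240) = 34.61 → 35

(168, 180, 35)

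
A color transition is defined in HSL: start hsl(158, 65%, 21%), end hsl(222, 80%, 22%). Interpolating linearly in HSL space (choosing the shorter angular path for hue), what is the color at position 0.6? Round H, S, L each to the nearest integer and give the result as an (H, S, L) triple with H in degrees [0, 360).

(196, 74, 22)

Hue arc: Δh = 222 − 158 = 64° (|Δh| ≤ 180, already the shorter path).
H = 158 + 0.6 × (64) = 196.4 → 196°
S = 65 + 0.6 × (80 − 65) = 74 → 74%
L = 21 + 0.6 × (22 − 21) = 21.6 → 22%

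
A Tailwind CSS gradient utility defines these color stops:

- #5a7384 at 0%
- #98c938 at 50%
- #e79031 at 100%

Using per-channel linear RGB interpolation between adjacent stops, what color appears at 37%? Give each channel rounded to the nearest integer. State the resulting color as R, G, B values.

(136, 179, 76)

37% lies between the 0% and 50% stops, so the local fraction is t = (37 − 0)/(50 − 0) = 37/50 ≈ 0.74.
#5a7384 → (90, 115, 132); #98c938 → (152, 201, 56).
R = 90 + 0.74 × (152 − 90) = 135.88 → 136
G = 115 + 0.74 × (201 − 115) = 178.64 → 179
B = 132 + 0.74 × (56 − 132) = 75.76 → 76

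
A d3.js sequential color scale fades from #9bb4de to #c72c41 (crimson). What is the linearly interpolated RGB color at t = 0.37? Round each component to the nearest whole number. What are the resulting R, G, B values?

(171, 130, 164)

#9bb4de → (155, 180, 222); #c72c41 → (199, 44, 65).
R = 155 + 0.37 × (199 − 155) = 155 + 0.37 × 44 = 171.28 → 171
G = 180 + 0.37 × (44 − 180) = 180 + 0.37 × -136 = 129.68 → 130
B = 222 + 0.37 × (65 − 222) = 222 + 0.37 × -157 = 163.91 → 164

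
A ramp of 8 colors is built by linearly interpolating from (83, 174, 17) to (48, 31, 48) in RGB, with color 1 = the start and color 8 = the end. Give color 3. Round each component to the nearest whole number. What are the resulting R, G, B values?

(73, 133, 26)

With 8 swatches and endpoints inclusive, swatch 3 sits at t = (3 − 1)/(8 − 1) = 2/7 ≈ 0.2857.
R = 83 + 0.2857 × (48 − 83) = 73.001 → 73
G = 174 + 0.2857 × (31 − 174) = 133.145 → 133
B = 17 + 0.2857 × (48 − 17) = 25.857 → 26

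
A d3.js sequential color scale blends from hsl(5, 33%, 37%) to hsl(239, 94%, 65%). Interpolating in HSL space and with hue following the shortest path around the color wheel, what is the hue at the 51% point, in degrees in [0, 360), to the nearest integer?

Hue: 239 − 5 = 234°, but |234| > 180 so the shorter arc goes the other way: Δh = 234 − 360 = -126°.
H = 5 + 0.51 × (-126) = -59.26 → -59 → -59 mod 360 = 301°

301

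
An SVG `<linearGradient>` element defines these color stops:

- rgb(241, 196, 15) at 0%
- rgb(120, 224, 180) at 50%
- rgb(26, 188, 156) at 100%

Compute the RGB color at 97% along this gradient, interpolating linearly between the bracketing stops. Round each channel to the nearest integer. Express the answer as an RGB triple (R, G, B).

97% lies between the 50% and 100% stops, so the local fraction is t = (97 − 50)/(100 − 50) = 47/50 ≈ 0.94.
R = 120 + 0.94 × (26 − 120) = 31.64 → 32
G = 224 + 0.94 × (188 − 224) = 190.16 → 190
B = 180 + 0.94 × (156 − 180) = 157.44 → 157

(32, 190, 157)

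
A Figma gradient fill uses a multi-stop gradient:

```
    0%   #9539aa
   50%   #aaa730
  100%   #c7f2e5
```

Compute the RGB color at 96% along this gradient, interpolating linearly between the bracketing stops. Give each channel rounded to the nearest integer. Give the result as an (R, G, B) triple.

(197, 236, 215)

96% lies between the 50% and 100% stops, so the local fraction is t = (96 − 50)/(100 − 50) = 46/50 ≈ 0.92.
#aaa730 → (170, 167, 48); #c7f2e5 → (199, 242, 229).
R = 170 + 0.92 × (199 − 170) = 196.68 → 197
G = 167 + 0.92 × (242 − 167) = 236 → 236
B = 48 + 0.92 × (229 − 48) = 214.52 → 215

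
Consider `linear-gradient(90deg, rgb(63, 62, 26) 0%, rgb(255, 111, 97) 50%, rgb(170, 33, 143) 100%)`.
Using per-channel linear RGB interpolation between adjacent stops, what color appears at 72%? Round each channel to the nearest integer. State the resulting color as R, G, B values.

72% lies between the 50% and 100% stops, so the local fraction is t = (72 − 50)/(100 − 50) = 22/50 ≈ 0.44.
R = 255 + 0.44 × (170 − 255) = 217.6 → 218
G = 111 + 0.44 × (33 − 111) = 76.68 → 77
B = 97 + 0.44 × (143 − 97) = 117.24 → 117

(218, 77, 117)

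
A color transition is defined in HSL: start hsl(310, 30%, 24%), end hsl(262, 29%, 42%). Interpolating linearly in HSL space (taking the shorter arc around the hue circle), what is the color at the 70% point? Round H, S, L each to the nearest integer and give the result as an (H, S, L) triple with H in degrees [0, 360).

(276, 29, 37)

Hue arc: Δh = 262 − 310 = -48° (|Δh| ≤ 180, already the shorter path).
H = 310 + 0.7 × (-48) = 276.4 → 276°
S = 30 + 0.7 × (29 − 30) = 29.3 → 29%
L = 24 + 0.7 × (42 − 24) = 36.6 → 37%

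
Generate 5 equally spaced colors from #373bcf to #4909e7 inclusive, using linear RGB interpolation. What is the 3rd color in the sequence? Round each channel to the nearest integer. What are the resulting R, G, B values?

(64, 34, 219)

With 5 swatches and endpoints inclusive, swatch 3 sits at t = (3 − 1)/(5 − 1) = 2/4 ≈ 0.5.
#373bcf → (55, 59, 207); #4909e7 → (73, 9, 231).
R = 55 + 0.5 × (73 − 55) = 64 → 64
G = 59 + 0.5 × (9 − 59) = 34 → 34
B = 207 + 0.5 × (231 − 207) = 219 → 219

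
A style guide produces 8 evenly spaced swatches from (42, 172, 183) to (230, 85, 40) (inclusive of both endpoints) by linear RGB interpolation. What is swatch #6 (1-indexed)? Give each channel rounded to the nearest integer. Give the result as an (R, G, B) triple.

With 8 swatches and endpoints inclusive, swatch 6 sits at t = (6 − 1)/(8 − 1) = 5/7 ≈ 0.7143.
R = 42 + 0.7143 × (230 − 42) = 176.288 → 176
G = 172 + 0.7143 × (85 − 172) = 109.856 → 110
B = 183 + 0.7143 × (40 − 183) = 80.855 → 81

(176, 110, 81)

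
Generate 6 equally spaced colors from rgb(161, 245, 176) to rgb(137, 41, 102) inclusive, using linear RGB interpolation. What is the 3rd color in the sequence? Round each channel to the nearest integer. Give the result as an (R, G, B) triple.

(151, 163, 146)

With 6 swatches and endpoints inclusive, swatch 3 sits at t = (3 − 1)/(6 − 1) = 2/5 ≈ 0.4.
R = 161 + 0.4 × (137 − 161) = 151.4 → 151
G = 245 + 0.4 × (41 − 245) = 163.4 → 163
B = 176 + 0.4 × (102 − 176) = 146.4 → 146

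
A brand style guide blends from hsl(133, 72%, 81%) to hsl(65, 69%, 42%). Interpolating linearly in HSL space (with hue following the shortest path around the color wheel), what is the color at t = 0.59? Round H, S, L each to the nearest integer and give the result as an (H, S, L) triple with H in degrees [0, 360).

(93, 70, 58)

Hue arc: Δh = 65 − 133 = -68° (|Δh| ≤ 180, already the shorter path).
H = 133 + 0.59 × (-68) = 92.88 → 93°
S = 72 + 0.59 × (69 − 72) = 70.23 → 70%
L = 81 + 0.59 × (42 − 81) = 57.99 → 58%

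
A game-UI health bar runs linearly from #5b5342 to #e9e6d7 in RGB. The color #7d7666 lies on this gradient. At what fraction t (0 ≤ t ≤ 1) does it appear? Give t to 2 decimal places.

Invert the lerp on the B channel (largest span, 149): t = (102 − 66) / (215 − 66) = 36/149 = 0.24161.
Check on R: (125 − 91)/(233 − 91) = 0.2394 ✓

0.24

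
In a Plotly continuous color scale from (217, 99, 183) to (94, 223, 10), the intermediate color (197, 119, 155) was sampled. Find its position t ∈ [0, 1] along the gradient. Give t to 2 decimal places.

0.16

Invert the lerp on the B channel (largest span, 173): t = (155 − 183) / (10 − 183) = -28/-173 = 0.16185.
Check on R: (197 − 217)/(94 − 217) = 0.1626 ✓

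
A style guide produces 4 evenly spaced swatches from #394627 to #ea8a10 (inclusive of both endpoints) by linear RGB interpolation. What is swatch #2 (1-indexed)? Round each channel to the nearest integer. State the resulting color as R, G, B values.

(116, 93, 31)

With 4 swatches and endpoints inclusive, swatch 2 sits at t = (2 − 1)/(4 − 1) = 1/3 ≈ 0.3333.
#394627 → (57, 70, 39); #ea8a10 → (234, 138, 16).
R = 57 + 0.3333 × (234 − 57) = 115.994 → 116
G = 70 + 0.3333 × (138 − 70) = 92.664 → 93
B = 39 + 0.3333 × (16 − 39) = 31.334 → 31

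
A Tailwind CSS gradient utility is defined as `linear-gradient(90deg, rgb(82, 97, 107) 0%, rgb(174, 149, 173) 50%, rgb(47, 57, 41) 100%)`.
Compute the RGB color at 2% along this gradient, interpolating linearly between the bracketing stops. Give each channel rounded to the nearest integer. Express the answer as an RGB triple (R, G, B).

(86, 99, 110)

2% lies between the 0% and 50% stops, so the local fraction is t = (2 − 0)/(50 − 0) = 2/50 ≈ 0.04.
R = 82 + 0.04 × (174 − 82) = 85.68 → 86
G = 97 + 0.04 × (149 − 97) = 99.08 → 99
B = 107 + 0.04 × (173 − 107) = 109.64 → 110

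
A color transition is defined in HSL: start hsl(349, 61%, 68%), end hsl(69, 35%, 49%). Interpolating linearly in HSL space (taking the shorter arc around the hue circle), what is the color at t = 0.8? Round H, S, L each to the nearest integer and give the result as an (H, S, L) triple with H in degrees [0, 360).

(53, 40, 53)

Hue: 69 − 349 = -280°, but |-280| > 180 so the shorter arc goes the other way: Δh = -280 + 360 = 80°.
H = 349 + 0.8 × (80) = 413 → 413 → 413 mod 360 = 53°
S = 61 + 0.8 × (35 − 61) = 40.2 → 40%
L = 68 + 0.8 × (49 − 68) = 52.8 → 53%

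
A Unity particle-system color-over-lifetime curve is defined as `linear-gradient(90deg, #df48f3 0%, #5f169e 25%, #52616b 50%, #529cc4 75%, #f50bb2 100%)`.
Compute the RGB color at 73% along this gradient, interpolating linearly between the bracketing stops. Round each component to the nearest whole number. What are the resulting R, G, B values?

73% lies between the 50% and 75% stops, so the local fraction is t = (73 − 50)/(75 − 50) = 23/25 ≈ 0.92.
#52616b → (82, 97, 107); #529cc4 → (82, 156, 196).
R = 82 + 0.92 × (82 − 82) = 82 → 82
G = 97 + 0.92 × (156 − 97) = 151.28 → 151
B = 107 + 0.92 × (196 − 107) = 188.88 → 189

(82, 151, 189)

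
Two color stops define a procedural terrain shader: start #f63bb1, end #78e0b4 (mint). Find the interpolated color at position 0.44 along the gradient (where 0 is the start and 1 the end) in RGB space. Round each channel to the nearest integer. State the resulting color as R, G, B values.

(191, 132, 178)

#f63bb1 → (246, 59, 177); #78e0b4 → (120, 224, 180).
R = 246 + 0.44 × (120 − 246) = 246 + 0.44 × -126 = 190.56 → 191
G = 59 + 0.44 × (224 − 59) = 59 + 0.44 × 165 = 131.6 → 132
B = 177 + 0.44 × (180 − 177) = 177 + 0.44 × 3 = 178.32 → 178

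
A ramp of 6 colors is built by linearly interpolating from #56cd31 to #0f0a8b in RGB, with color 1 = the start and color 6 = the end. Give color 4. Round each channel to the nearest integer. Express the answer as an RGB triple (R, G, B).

(43, 88, 103)

With 6 swatches and endpoints inclusive, swatch 4 sits at t = (4 − 1)/(6 − 1) = 3/5 ≈ 0.6.
#56cd31 → (86, 205, 49); #0f0a8b → (15, 10, 139).
R = 86 + 0.6 × (15 − 86) = 43.4 → 43
G = 205 + 0.6 × (10 − 205) = 88 → 88
B = 49 + 0.6 × (139 − 49) = 103 → 103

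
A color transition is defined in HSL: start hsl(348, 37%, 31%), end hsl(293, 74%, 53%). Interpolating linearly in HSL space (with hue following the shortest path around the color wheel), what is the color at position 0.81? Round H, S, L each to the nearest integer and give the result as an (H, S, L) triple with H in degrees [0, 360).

Hue arc: Δh = 293 − 348 = -55° (|Δh| ≤ 180, already the shorter path).
H = 348 + 0.81 × (-55) = 303.45 → 303°
S = 37 + 0.81 × (74 − 37) = 66.97 → 67%
L = 31 + 0.81 × (53 − 31) = 48.82 → 49%

(303, 67, 49)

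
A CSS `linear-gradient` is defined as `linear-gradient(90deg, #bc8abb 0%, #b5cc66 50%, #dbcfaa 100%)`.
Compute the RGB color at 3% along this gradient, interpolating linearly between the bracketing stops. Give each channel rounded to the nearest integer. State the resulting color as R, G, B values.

(188, 142, 182)

3% lies between the 0% and 50% stops, so the local fraction is t = (3 − 0)/(50 − 0) = 3/50 ≈ 0.06.
#bc8abb → (188, 138, 187); #b5cc66 → (181, 204, 102).
R = 188 + 0.06 × (181 − 188) = 187.58 → 188
G = 138 + 0.06 × (204 − 138) = 141.96 → 142
B = 187 + 0.06 × (102 − 187) = 181.9 → 182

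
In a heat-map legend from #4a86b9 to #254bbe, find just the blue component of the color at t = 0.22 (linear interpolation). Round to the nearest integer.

186

B₁ = 185 (from #4a86b9), B₂ = 190 (from #254bbe).
B = 185 + 0.22 × (190 − 185) = 186.1 → 186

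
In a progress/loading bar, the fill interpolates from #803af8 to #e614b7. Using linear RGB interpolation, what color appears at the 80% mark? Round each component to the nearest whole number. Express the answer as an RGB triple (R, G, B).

#803af8 → (128, 58, 248); #e614b7 → (230, 20, 183).
80% corresponds to t = 0.8.
R = 128 + 0.8 × (230 − 128) = 128 + 0.8 × 102 = 209.6 → 210
G = 58 + 0.8 × (20 − 58) = 58 + 0.8 × -38 = 27.6 → 28
B = 248 + 0.8 × (183 − 248) = 248 + 0.8 × -65 = 196 → 196

(210, 28, 196)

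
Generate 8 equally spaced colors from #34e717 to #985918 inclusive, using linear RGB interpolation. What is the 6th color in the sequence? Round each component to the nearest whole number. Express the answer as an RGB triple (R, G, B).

With 8 swatches and endpoints inclusive, swatch 6 sits at t = (6 − 1)/(8 − 1) = 5/7 ≈ 0.7143.
#34e717 → (52, 231, 23); #985918 → (152, 89, 24).
R = 52 + 0.7143 × (152 − 52) = 123.43 → 123
G = 231 + 0.7143 × (89 − 231) = 129.569 → 130
B = 23 + 0.7143 × (24 − 23) = 23.714 → 24

(123, 130, 24)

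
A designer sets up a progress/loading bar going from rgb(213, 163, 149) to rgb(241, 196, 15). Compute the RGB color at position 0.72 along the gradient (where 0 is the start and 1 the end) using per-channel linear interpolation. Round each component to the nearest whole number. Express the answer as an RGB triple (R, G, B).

(233, 187, 53)

R = 213 + 0.72 × (241 − 213) = 213 + 0.72 × 28 = 233.16 → 233
G = 163 + 0.72 × (196 − 163) = 163 + 0.72 × 33 = 186.76 → 187
B = 149 + 0.72 × (15 − 149) = 149 + 0.72 × -134 = 52.52 → 53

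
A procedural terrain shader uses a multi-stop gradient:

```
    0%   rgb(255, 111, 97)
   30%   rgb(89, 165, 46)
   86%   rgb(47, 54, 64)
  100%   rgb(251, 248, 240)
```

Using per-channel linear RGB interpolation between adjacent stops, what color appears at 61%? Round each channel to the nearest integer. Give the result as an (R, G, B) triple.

(66, 104, 56)

61% lies between the 30% and 86% stops, so the local fraction is t = (61 − 30)/(86 − 30) = 31/56 ≈ 0.5536.
R = 89 + 0.5536 × (47 − 89) = 65.749 → 66
G = 165 + 0.5536 × (54 − 165) = 103.55 → 104
B = 46 + 0.5536 × (64 − 46) = 55.965 → 56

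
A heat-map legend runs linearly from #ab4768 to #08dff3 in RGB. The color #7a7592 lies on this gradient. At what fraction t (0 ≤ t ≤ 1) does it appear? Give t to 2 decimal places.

0.30

Invert the lerp on the R channel (largest span, 163): t = (122 − 171) / (8 − 171) = -49/-163 = 0.30061.
Check on G: (117 − 71)/(223 − 71) = 0.3026 ✓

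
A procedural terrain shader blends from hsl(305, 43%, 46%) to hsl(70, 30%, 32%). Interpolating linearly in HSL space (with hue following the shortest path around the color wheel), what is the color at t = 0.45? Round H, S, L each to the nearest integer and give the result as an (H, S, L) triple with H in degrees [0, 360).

(1, 37, 40)

Hue: 70 − 305 = -235°, but |-235| > 180 so the shorter arc goes the other way: Δh = -235 + 360 = 125°.
H = 305 + 0.45 × (125) = 361.25 → 361 → 361 mod 360 = 1°
S = 43 + 0.45 × (30 − 43) = 37.15 → 37%
L = 46 + 0.45 × (32 − 46) = 39.7 → 40%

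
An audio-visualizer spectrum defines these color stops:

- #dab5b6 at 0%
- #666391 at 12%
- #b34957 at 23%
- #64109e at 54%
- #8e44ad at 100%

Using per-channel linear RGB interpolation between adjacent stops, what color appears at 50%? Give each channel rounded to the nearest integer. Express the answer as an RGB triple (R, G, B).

(110, 23, 149)

50% lies between the 23% and 54% stops, so the local fraction is t = (50 − 23)/(54 − 23) = 27/31 ≈ 0.871.
#b34957 → (179, 73, 87); #64109e → (100, 16, 158).
R = 179 + 0.871 × (100 − 179) = 110.191 → 110
G = 73 + 0.871 × (16 − 73) = 23.353 → 23
B = 87 + 0.871 × (158 − 87) = 148.841 → 149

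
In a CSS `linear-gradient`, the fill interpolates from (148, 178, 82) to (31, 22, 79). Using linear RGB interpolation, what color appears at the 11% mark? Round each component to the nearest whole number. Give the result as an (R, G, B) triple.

(135, 161, 82)

11% corresponds to t = 0.11.
R = 148 + 0.11 × (31 − 148) = 148 + 0.11 × -117 = 135.13 → 135
G = 178 + 0.11 × (22 − 178) = 178 + 0.11 × -156 = 160.84 → 161
B = 82 + 0.11 × (79 − 82) = 82 + 0.11 × -3 = 81.67 → 82
So the blended color is (135, 161, 82), about #87a152.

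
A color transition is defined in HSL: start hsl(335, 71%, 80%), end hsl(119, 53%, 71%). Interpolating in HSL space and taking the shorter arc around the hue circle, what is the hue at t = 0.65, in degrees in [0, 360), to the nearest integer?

69

Hue: 119 − 335 = -216°, but |-216| > 180 so the shorter arc goes the other way: Δh = -216 + 360 = 144°.
H = 335 + 0.65 × (144) = 428.6 → 429 → 429 mod 360 = 69°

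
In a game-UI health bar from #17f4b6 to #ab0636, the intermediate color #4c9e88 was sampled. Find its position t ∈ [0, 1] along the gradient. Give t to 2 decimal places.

0.36

Invert the lerp on the G channel (largest span, 238): t = (158 − 244) / (6 − 244) = -86/-238 = 0.36134.
Check on R: (76 − 23)/(171 − 23) = 0.3581 ✓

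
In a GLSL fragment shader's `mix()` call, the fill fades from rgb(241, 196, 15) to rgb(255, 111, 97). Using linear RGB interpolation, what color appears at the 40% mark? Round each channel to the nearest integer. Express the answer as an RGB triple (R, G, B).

(247, 162, 48)

40% corresponds to t = 0.4.
R = 241 + 0.4 × (255 − 241) = 241 + 0.4 × 14 = 246.6 → 247
G = 196 + 0.4 × (111 − 196) = 196 + 0.4 × -85 = 162 → 162
B = 15 + 0.4 × (97 − 15) = 15 + 0.4 × 82 = 47.8 → 48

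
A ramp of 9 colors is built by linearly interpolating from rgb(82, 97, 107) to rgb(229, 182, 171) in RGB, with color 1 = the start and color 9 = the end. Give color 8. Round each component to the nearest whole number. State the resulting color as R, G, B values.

(211, 171, 163)

With 9 swatches and endpoints inclusive, swatch 8 sits at t = (8 − 1)/(9 − 1) = 7/8 ≈ 0.875.
R = 82 + 0.875 × (229 − 82) = 210.625 → 211
G = 97 + 0.875 × (182 − 97) = 171.375 → 171
B = 107 + 0.875 × (171 − 107) = 163 → 163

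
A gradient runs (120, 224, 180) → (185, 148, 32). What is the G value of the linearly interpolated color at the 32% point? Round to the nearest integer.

200

G = 224 + 0.32 × (148 − 224) = 199.68 → 200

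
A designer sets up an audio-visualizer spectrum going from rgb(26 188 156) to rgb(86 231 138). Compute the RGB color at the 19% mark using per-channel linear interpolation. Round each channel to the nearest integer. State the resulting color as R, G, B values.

19% corresponds to t = 0.19.
R = 26 + 0.19 × (86 − 26) = 26 + 0.19 × 60 = 37.4 → 37
G = 188 + 0.19 × (231 − 188) = 188 + 0.19 × 43 = 196.17 → 196
B = 156 + 0.19 × (138 − 156) = 156 + 0.19 × -18 = 152.58 → 153
So the blended color is (37, 196, 153), about #25c499.

(37, 196, 153)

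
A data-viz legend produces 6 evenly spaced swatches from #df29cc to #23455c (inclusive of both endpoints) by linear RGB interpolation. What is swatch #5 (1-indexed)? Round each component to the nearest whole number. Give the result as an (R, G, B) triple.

With 6 swatches and endpoints inclusive, swatch 5 sits at t = (5 − 1)/(6 − 1) = 4/5 ≈ 0.8.
#df29cc → (223, 41, 204); #23455c → (35, 69, 92).
R = 223 + 0.8 × (35 − 223) = 72.6 → 73
G = 41 + 0.8 × (69 − 41) = 63.4 → 63
B = 204 + 0.8 × (92 − 204) = 114.4 → 114

(73, 63, 114)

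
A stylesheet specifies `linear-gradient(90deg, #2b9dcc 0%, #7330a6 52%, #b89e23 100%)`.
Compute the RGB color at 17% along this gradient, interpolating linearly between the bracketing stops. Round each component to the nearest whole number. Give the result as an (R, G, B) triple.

(67, 121, 192)

17% lies between the 0% and 52% stops, so the local fraction is t = (17 − 0)/(52 − 0) = 17/52 ≈ 0.3269.
#2b9dcc → (43, 157, 204); #7330a6 → (115, 48, 166).
R = 43 + 0.3269 × (115 − 43) = 66.537 → 67
G = 157 + 0.3269 × (48 − 157) = 121.368 → 121
B = 204 + 0.3269 × (166 − 204) = 191.578 → 192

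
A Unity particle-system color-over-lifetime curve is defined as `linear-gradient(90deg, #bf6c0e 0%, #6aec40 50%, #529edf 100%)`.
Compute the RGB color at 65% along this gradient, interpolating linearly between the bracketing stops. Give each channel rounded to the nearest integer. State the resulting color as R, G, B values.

65% lies between the 50% and 100% stops, so the local fraction is t = (65 − 50)/(100 − 50) = 15/50 ≈ 0.3.
#6aec40 → (106, 236, 64); #529edf → (82, 158, 223).
R = 106 + 0.3 × (82 − 106) = 98.8 → 99
G = 236 + 0.3 × (158 − 236) = 212.6 → 213
B = 64 + 0.3 × (223 − 64) = 111.7 → 112

(99, 213, 112)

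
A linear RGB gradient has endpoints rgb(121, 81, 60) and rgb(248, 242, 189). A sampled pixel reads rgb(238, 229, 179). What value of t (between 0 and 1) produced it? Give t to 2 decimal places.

0.92

Invert the lerp on the G channel (largest span, 161): t = (229 − 81) / (242 − 81) = 148/161 = 0.91925.
Check on R: (238 − 121)/(248 − 121) = 0.9213 ✓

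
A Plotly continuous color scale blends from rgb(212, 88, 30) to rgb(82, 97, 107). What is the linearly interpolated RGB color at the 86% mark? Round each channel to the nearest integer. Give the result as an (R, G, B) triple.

86% corresponds to t = 0.86.
R = 212 + 0.86 × (82 − 212) = 212 + 0.86 × -130 = 100.2 → 100
G = 88 + 0.86 × (97 − 88) = 88 + 0.86 × 9 = 95.74 → 96
B = 30 + 0.86 × (107 − 30) = 30 + 0.86 × 77 = 96.22 → 96

(100, 96, 96)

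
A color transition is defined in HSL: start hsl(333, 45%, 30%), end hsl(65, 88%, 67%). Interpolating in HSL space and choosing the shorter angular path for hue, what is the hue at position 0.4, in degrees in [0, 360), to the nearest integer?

10

Hue: 65 − 333 = -268°, but |-268| > 180 so the shorter arc goes the other way: Δh = -268 + 360 = 92°.
H = 333 + 0.4 × (92) = 369.8 → 370 → 370 mod 360 = 10°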